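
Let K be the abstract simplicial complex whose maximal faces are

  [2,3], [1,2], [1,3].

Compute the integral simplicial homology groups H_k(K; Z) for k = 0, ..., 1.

H_0 ≅ Z,  H_1 ≅ Z.

K has 3 vertices, 3 edges.
rank ∂_0 = 0, rank ∂_1 = 2 ⇒ b_0 = 3 − 0 − 2 = 1; all invariant factors of ∂_1 are 1 so no torsion. So H_0 ≅ Z.
rank ∂_1 = 2, rank ∂_2 = 0 ⇒ b_1 = 3 − 2 − 0 = 1. So H_1 ≅ Z.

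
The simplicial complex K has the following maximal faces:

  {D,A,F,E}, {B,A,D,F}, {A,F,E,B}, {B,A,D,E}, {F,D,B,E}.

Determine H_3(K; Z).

H_3 ≅ Z.

K has 5 vertices, 10 edges, 10 triangles, 5 3-simplices.
rank ∂_3 = 4, rank ∂_4 = 0 ⇒ b_3 = 5 − 4 − 0 = 1. So H_3 ≅ Z.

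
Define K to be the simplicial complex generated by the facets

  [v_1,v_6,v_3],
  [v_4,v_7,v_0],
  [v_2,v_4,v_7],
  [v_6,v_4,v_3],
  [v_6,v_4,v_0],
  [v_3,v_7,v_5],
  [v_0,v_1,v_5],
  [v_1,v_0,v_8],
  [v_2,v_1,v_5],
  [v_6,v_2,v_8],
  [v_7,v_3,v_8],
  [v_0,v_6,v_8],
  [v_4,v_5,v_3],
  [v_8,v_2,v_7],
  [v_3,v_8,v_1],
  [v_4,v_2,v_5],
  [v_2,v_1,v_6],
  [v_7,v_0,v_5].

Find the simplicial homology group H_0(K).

We work with the vertex ordering v_0 < v_1 < v_2 < v_3 < v_4 < v_5 < v_6 < v_7 < v_8. The simplices of K, each written with vertices in increasing order, are:

  0-simplices (9): [v_0], [v_1], [v_2], [v_3], [v_4], [v_5], [v_6], [v_7], [v_8]
  1-simplices (27): (27 of them)
  2-simplices (18): (18 of them)

giving chain groups C_0 ≅ Z^9, C_1 ≅ Z^27, C_2 ≅ Z^18.

Boundary ∂_1: C_1 → C_0 maps an edge to its endpoints' difference, ∂[p,q] = q − p.
As a 9×27 matrix over Z this has rank 8, with invariant factors (1,1,1,1,1,1,1,1).

∂_2: C_2 → C_1 acts by ∂[p,q,r] = [q,r] − [p,r] + [p,q]. For instance
  ∂[v_1,v_2,v_5] = [v_2,v_5] − [v_1,v_5] + [v_1,v_2],
  ∂[v_0,v_1,v_8] = [v_1,v_8] − [v_0,v_8] + [v_0,v_1].
The resulting 27×18 matrix has rank 18, and its Smith normal form has invariant factors (1,1,1,1,1,1,1,1,1,1,1,1,1,1,1,1,1,2).

Computing H_k = (kernel of ∂_k) / (image of ∂_{k+1}):

  H_0: rank C_0 − rank ∂_1 = 9 − 8 = 1, and the invariant factors of ∂_1 are all 1, so H_0 = Z.

H_0 ≅ Z.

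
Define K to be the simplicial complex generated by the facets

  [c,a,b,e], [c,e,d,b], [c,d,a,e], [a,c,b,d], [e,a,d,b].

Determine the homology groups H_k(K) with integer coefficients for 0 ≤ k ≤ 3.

H_0 ≅ Z,  H_1 = 0,  H_2 = 0,  H_3 ≅ Z.

Fix the vertex order a < b < c < d < e and write every simplex with vertices in increasing order. Then dim K = 3 and the simplices of K are:

  0-simplices (5): a, b, c, d, e
  1-simplices (10): ab, ac, ad, ae, bc, bd, be, cd, ce, de
  2-simplices (10): abc, abd, abe, acd, ace, ade, bcd, bce, bde, cde
  3-simplices (5): abcd, abce, abde, acde, bcde

so the chain groups are C_0 ≅ Z^5, C_1 ≅ Z^10, C_2 ≅ Z^10, C_3 ≅ Z^5.

Boundary ∂_1: C_1 → C_0 sends each edge [p,q] (with p < q) to q − p. For instance
  ∂cd = d − c.
The 5×10 boundary matrix has rank 4 and Smith normal form diag(1,1,1,1).

∂_2: C_2 → C_1 maps a triangle to the signed sum of its edges. For instance
  ∂abd = bd − ad + ab,
  ∂ade = de − ae + ad.
The resulting 10×10 matrix has rank 6, and its Smith normal form has invariant factors (1,1,1,1,1,1).

Boundary ∂_3: C_3 → C_2 sends each 3-simplex σ to the alternating sum Σ_i (−1)^i (σ with its i-th vertex removed). For instance
  ∂abde = bde − ade + abe − abd,
  ∂abce = bce − ace + abe − abc.
This gives a 10×5 integer matrix of rank 4; reducing to Smith normal form yields diagonal entries (1,1,1,1).

Computing H_k = (kernel of ∂_k) / (image of ∂_{k+1}):

  H_0: rank C_0 − rank ∂_1 = 5 − 4 = 1, and the invariant factors of ∂_1 are all 1, so H_0 = Z.
  H_1: rank ker ∂_1 − rank ∂_2 = (10 − 4) − 6 = 0, and the invariant factors of ∂_2 are all 1, so H_1 = 0.
  H_2: rank ker ∂_2 − rank ∂_3 = (10 − 6) − 4 = 0, and the invariant factors of ∂_3 are all 1, so H_2 = 0.
  H_3: rank ker ∂_3 − rank ∂_4 = (5 − 4) − 0 = 1, and there is no ∂_4, so H_3 = Z.

(K is a triangulation of the 3-sphere S^3.)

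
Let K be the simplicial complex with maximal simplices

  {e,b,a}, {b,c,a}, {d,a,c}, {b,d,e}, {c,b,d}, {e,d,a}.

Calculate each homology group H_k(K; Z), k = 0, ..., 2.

H_0 = Z,  H_1 = 0,  H_2 = Z.

Take the total order a < b < c < d < e on the vertex set. Then K (dimension 2) consists of the simplices:

  0-simplices (5): a, b, c, d, e
  1-simplices (9): ab, ac, ad, ae, bc, bd, be, cd, de
  2-simplices (6): abc, abe, acd, ade, bcd, bde

so the chain groups are C_0 ≅ Z^5, C_1 ≅ Z^9, C_2 ≅ Z^6.

Boundary ∂_1: C_1 → C_0 is given by ∂[p,q] = [q] − [p]. For instance
  ∂be = e − b.
This gives a 5×9 integer matrix of rank 4; reducing to Smith normal form yields diagonal entries (1,1,1,1).

Boundary ∂_2: C_2 → C_1 maps a triangle to the signed sum of its edges. For instance
  ∂acd = cd − ad + ac,
  ∂abc = bc − ac + ab.
The resulting 9×6 matrix has rank 5, and its Smith normal form has invariant factors (1,1,1,1,1).

Computing H_k = (kernel of ∂_k) / (image of ∂_{k+1}):

  H_0: rank C_0 − rank ∂_1 = 5 − 4 = 1, and the invariant factors of ∂_1 are all 1, so H_0 ≅ Z.
  H_1: rank ker ∂_1 − rank ∂_2 = (9 − 4) − 5 = 0, and the invariant factors of ∂_2 are all 1, so H_1 ≅ 0.
  H_2: rank ker ∂_2 − rank ∂_3 = (6 − 5) − 0 = 1, and there is no ∂_3, so H_2 ≅ Z.

As a check, the Euler characteristic is 5 − 9 + 6 = 2, which agrees with 1 − 0 + 1 = 2.
(K is a triangulation of the 2-sphere S^2.)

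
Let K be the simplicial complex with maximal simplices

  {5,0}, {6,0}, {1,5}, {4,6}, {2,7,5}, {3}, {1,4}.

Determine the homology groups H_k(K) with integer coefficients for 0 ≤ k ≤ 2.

Order the vertices as 0 < 1 < 2 < 3 < 4 < 5 < 6 < 7. Listing each simplex with vertices in this order, K has dimension 2 with simplices:

  0-simplices (8): [0], [1], [2], [3], [4], [5], [6], [7]
  1-simplices (8): [0,5], [0,6], [1,4], [1,5], [2,5], [2,7], [4,6], [5,7]
  2-simplices (1): [2,5,7]

so the chain groups are C_0 ≅ Z^8, C_1 ≅ Z^8, C_2 ≅ Z^1.

∂_1: C_1 → C_0 sends each edge [p,q] (with p < q) to q − p. For instance
  ∂[5,7] = [7] − [5].
As a 8×8 matrix over Z this has rank 6, with invariant factors (1,1,1,1,1,1).

The boundary map ∂_2: C_2 → C_1 sends each 2-simplex [p,q,r] to [q,r] − [p,r] + [p,q]. For instance
  ∂[2,5,7] = [5,7] − [2,7] + [2,5].
The 8×1 boundary matrix has rank 1 and Smith normal form diag(1).

From H_k ≅ ker(∂_k) / im(∂_{k+1}) we obtain:

  H_0: rank C_0 − rank ∂_1 = 8 − 6 = 2, and the invariant factors of ∂_1 are all 1, so H_0 = Z^2.
  H_1: rank ker ∂_1 − rank ∂_2 = (8 − 6) − 1 = 1, and the invariant factors of ∂_2 are all 1, so H_1 = Z.
  H_2: rank ker ∂_2 − rank ∂_3 = (1 − 1) − 0 = 0, and there is no ∂_3, so H_2 = 0.

H_0 = Z^2,  H_1 = Z,  H_2 = 0.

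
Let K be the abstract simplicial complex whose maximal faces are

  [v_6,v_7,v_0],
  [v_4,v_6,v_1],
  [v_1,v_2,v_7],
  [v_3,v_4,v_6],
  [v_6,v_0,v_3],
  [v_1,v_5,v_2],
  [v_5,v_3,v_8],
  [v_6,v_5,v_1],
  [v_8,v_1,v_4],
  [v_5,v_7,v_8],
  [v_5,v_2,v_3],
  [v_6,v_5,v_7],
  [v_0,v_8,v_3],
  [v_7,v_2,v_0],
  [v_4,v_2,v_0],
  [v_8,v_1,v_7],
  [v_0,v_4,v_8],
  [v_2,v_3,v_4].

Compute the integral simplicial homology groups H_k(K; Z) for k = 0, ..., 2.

H_0 ≅ Z,  H_1 ≅ Z ⊕ Z/2Z,  H_2 = 0.

Fix the vertex order v_0 < v_1 < v_2 < v_3 < v_4 < v_5 < v_6 < v_7 < v_8 and write every simplex with vertices in increasing order. Then dim K = 2 and the simplices of K are:

  0-simplices (9): [v_0], [v_1], [v_2], [v_3], [v_4], [v_5], [v_6], [v_7], [v_8]
  1-simplices (27): (27 of them)
  2-simplices (18): (18 of them)

so the chain groups are C_0 ≅ Z^9, C_1 ≅ Z^27, C_2 ≅ Z^18.

Boundary ∂_1: C_1 → C_0 maps an edge to its endpoints' difference, ∂[p,q] = q − p.
The resulting 9×27 matrix has rank 8, and its Smith normal form has invariant factors (1,1,1,1,1,1,1,1).

Boundary ∂_2: C_2 → C_1 maps a triangle to the signed sum of its edges. For instance
  ∂[v_0,v_4,v_8] = [v_4,v_8] − [v_0,v_8] + [v_0,v_4],
  ∂[v_1,v_7,v_8] = [v_7,v_8] − [v_1,v_8] + [v_1,v_7].
The resulting 27×18 matrix has rank 18, and its Smith normal form has invariant factors (1,1,1,1,1,1,1,1,1,1,1,1,1,1,1,1,1,2).

From H_k ≅ ker(∂_k) / im(∂_{k+1}) we obtain:

  H_0: rank C_0 − rank ∂_1 = 9 − 8 = 1, and the invariant factors of ∂_1 are all 1, so H_0 ≅ Z.
  H_1: rank ker ∂_1 − rank ∂_2 = (27 − 8) − 18 = 1, and ∂_2 has invariant factor 2 > 1, so H_1 ≅ Z ⊕ Z/2Z.
  H_2: rank ker ∂_2 − rank ∂_3 = (18 − 18) − 0 = 0, and there is no ∂_3, so H_2 ≅ 0.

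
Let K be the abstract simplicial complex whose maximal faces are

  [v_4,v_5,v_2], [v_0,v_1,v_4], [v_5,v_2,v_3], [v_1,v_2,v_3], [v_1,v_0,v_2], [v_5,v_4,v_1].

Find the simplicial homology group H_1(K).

H_1 = Z.

We work with the vertex ordering v_0 < v_1 < v_2 < v_3 < v_4 < v_5. The simplices of K, each written with vertices in increasing order, are:

  0-simplices (6): [v_0], [v_1], [v_2], [v_3], [v_4], [v_5]
  1-simplices (12): [v_0,v_1], [v_0,v_2], [v_0,v_4], [v_1,v_2], [v_1,v_3], [v_1,v_4], [v_1,v_5], [v_2,v_3], [v_2,v_4], [v_2,v_5], [v_3,v_5], [v_4,v_5]
  2-simplices (6): [v_0,v_1,v_2], [v_0,v_1,v_4], [v_1,v_2,v_3], [v_1,v_4,v_5], [v_2,v_3,v_5], [v_2,v_4,v_5]

so the chain groups are C_0 ≅ Z^6, C_1 ≅ Z^12, C_2 ≅ Z^6.

Boundary ∂_1: C_1 → C_0 maps an edge to its endpoints' difference, ∂[p,q] = q − p. For instance
  ∂[v_0,v_1] = [v_1] − [v_0].
The 6×12 boundary matrix has rank 5 and Smith normal form diag(1,1,1,1,1).

Boundary ∂_2: C_2 → C_1 maps a triangle to the signed sum of its edges. For instance
  ∂[v_2,v_4,v_5] = [v_4,v_5] − [v_2,v_5] + [v_2,v_4],
  ∂[v_1,v_4,v_5] = [v_4,v_5] − [v_1,v_5] + [v_1,v_4].
This gives a 12×6 integer matrix of rank 6; reducing to Smith normal form yields diagonal entries (1,1,1,1,1,1).

From H_k ≅ ker(∂_k) / im(∂_{k+1}) we obtain:

  H_1: rank ker ∂_1 − rank ∂_2 = (12 − 5) − 6 = 1, and the invariant factors of ∂_2 are all 1, so H_1 = Z.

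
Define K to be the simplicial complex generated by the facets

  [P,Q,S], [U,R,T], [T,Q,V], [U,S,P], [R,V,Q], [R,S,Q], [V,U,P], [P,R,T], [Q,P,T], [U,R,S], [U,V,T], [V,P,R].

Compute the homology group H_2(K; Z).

H_2 = 0.

Fix the vertex order P < Q < R < S < T < U < V and write every simplex with vertices in increasing order. Then dim K = 2 and the simplices of K are:

  0-simplices (7): P, Q, R, S, T, U, V
  1-simplices (18): PQ, PR, PS, PT, PU, PV, QR, QS, QT, QV, RS, RT, RU, RV, SU, TU, TV, UV
  2-simplices (12): PQS, PQT, PRT, PRV, PSU, PUV, QRS, QRV, QTV, RSU, RTU, TUV

Hence C_0 ≅ Z^7, C_1 ≅ Z^18, C_2 ≅ Z^12.

Boundary ∂_1: C_1 → C_0 maps an edge to its endpoints' difference, ∂[p,q] = q − p. For instance
  ∂PT = T − P.
The 7×18 boundary matrix has rank 6 and Smith normal form diag(1,1,1,1,1,1).

∂_2: C_2 → C_1 sends each 2-simplex [p,q,r] to [q,r] − [p,r] + [p,q]. For instance
  ∂PUV = UV − PV + PU,
  ∂PRT = RT − PT + PR.
The 18×12 boundary matrix has rank 12 and Smith normal form diag(1,1,1,1,1,1,1,1,1,1,1,2).

Computing H_k = (kernel of ∂_k) / (image of ∂_{k+1}):

  H_2: rank ker ∂_2 − rank ∂_3 = (12 − 12) − 0 = 0, and there is no ∂_3, so H_2 = 0.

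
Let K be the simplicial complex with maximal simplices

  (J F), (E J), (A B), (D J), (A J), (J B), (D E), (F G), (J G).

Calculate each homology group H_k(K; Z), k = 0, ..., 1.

Take the total order A < B < D < E < F < G < J on the vertex set. Then K (dimension 1) consists of the simplices:

  0-simplices (7): A, B, D, E, F, G, J
  1-simplices (9): AB, AJ, BJ, DE, DJ, EJ, FG, FJ, GJ

giving chain groups C_0 ≅ Z^7, C_1 ≅ Z^9.

The boundary map ∂_1: C_1 → C_0 sends each edge [p,q] (with p < q) to q − p. For instance
  ∂FG = G − F.
As a 7×9 matrix over Z this has rank 6, with invariant factors (1,1,1,1,1,1).

Computing H_k = (kernel of ∂_k) / (image of ∂_{k+1}):

  H_0: rank C_0 − rank ∂_1 = 7 − 6 = 1, and the invariant factors of ∂_1 are all 1, so H_0 = Z.
  H_1: rank ker ∂_1 − rank ∂_2 = (9 − 6) − 0 = 3, and there is no ∂_2, so H_1 = Z^3.

(K is a triangulation of a wedge of 3 circles.)

H_0 = Z,  H_1 = Z^3.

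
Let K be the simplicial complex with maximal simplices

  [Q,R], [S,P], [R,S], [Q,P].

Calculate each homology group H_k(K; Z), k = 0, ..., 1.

Fix the vertex order P < Q < R < S and write every simplex with vertices in increasing order. Then dim K = 1 and the simplices of K are:

  0-simplices (4): P, Q, R, S
  1-simplices (4): PQ, PS, QR, RS

giving chain groups C_0 ≅ Z^4, C_1 ≅ Z^4.

The boundary map ∂_1: C_1 → C_0 is given by ∂[p,q] = [q] − [p].
This gives a 4×4 integer matrix of rank 3; reducing to Smith normal form yields diagonal entries (1,1,1).

From H_k ≅ ker(∂_k) / im(∂_{k+1}) we obtain:

  H_0: rank C_0 − rank ∂_1 = 4 − 3 = 1, and the invariant factors of ∂_1 are all 1, so H_0 = Z.
  H_1: rank ker ∂_1 − rank ∂_2 = (4 − 3) − 0 = 1, and there is no ∂_2, so H_1 = Z.

As a check, the Euler characteristic is 4 − 4 = 0, which agrees with 1 − 1 = 0.
(K is a triangulation of the circle S^1.)

H_0 ≅ Z,  H_1 ≅ Z.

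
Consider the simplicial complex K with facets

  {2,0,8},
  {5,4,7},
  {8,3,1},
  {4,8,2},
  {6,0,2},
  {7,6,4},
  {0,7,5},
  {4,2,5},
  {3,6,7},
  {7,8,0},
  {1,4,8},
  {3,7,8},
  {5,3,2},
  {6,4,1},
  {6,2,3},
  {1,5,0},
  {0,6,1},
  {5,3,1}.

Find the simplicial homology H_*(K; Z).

H_0 ≅ Z,  H_1 ≅ Z^2,  H_2 ≅ Z.

K has 9 vertices, 27 edges, 18 triangles.
rank ∂_0 = 0, rank ∂_1 = 8 ⇒ b_0 = 9 − 0 − 8 = 1; all invariant factors of ∂_1 are 1 so no torsion. So H_0 ≅ Z.
rank ∂_1 = 8, rank ∂_2 = 17 ⇒ b_1 = 27 − 8 − 17 = 2; all invariant factors of ∂_2 are 1 so no torsion. So H_1 ≅ Z^2.
rank ∂_2 = 17, rank ∂_3 = 0 ⇒ b_2 = 18 − 17 − 0 = 1. So H_2 ≅ Z.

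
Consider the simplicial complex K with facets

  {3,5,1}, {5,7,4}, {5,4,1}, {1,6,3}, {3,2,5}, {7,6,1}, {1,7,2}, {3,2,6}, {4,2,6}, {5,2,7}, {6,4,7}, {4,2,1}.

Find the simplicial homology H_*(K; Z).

H_0 ≅ Z,  H_1 ≅ Z/2,  H_2 = 0.

Fix the vertex order 1 < 2 < 3 < 4 < 5 < 6 < 7 and write every simplex with vertices in increasing order. Then dim K = 2 and the simplices of K are:

  0-simplices (7): [1], [2], [3], [4], [5], [6], [7]
  1-simplices (18): [1,2], [1,3], [1,4], [1,5], [1,6], [1,7], [2,3], [2,4], [2,5], [2,6], [2,7], [3,5], [3,6], [4,5], [4,6], [4,7], [5,7], [6,7]
  2-simplices (12): [1,2,4], [1,2,7], [1,3,5], [1,3,6], [1,4,5], [1,6,7], [2,3,5], [2,3,6], [2,4,6], [2,5,7], [4,5,7], [4,6,7]

Hence C_0 ≅ Z^7, C_1 ≅ Z^18, C_2 ≅ Z^12.

∂_1: C_1 → C_0 is given by ∂[p,q] = [q] − [p]. For instance
  ∂[2,6] = [6] − [2].
This gives a 7×18 integer matrix of rank 6; reducing to Smith normal form yields diagonal entries (1,1,1,1,1,1).

The boundary map ∂_2: C_2 → C_1 sends each 2-simplex [p,q,r] to [q,r] − [p,r] + [p,q]. For instance
  ∂[2,3,6] = [3,6] − [2,6] + [2,3],
  ∂[1,2,4] = [2,4] − [1,4] + [1,2].
The resulting 18×12 matrix has rank 12, and its Smith normal form has invariant factors (1,1,1,1,1,1,1,1,1,1,1,2).

Computing H_k = (kernel of ∂_k) / (image of ∂_{k+1}):

  H_0: rank C_0 − rank ∂_1 = 7 − 6 = 1, and the invariant factors of ∂_1 are all 1, so H_0 ≅ Z.
  H_1: rank ker ∂_1 − rank ∂_2 = (18 − 6) − 12 = 0, and ∂_2 has invariant factor 2 > 1, so H_1 ≅ Z/2.
  H_2: rank ker ∂_2 − rank ∂_3 = (12 − 12) − 0 = 0, and there is no ∂_3, so H_2 ≅ 0.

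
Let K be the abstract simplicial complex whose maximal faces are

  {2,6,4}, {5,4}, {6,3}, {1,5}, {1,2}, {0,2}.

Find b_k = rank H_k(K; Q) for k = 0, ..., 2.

Fix the vertex order 0 < 1 < 2 < 3 < 4 < 5 < 6 and write every simplex with vertices in increasing order. Then dim K = 2 and the simplices of K are:

  0-simplices (7): [0], [1], [2], [3], [4], [5], [6]
  1-simplices (8): [0,2], [1,2], [1,5], [2,4], [2,6], [3,6], [4,5], [4,6]
  2-simplices (1): [2,4,6]

giving chain groups C_0 ≅ Z^7, C_1 ≅ Z^8, C_2 ≅ Z^1.

∂_1: C_1 → C_0 is given by ∂[p,q] = [q] − [p]. For instance
  ∂[1,2] = [2] − [1].
This gives a 7×8 integer matrix of rank 6; reducing to Smith normal form yields diagonal entries (1,1,1,1,1,1).

The boundary map ∂_2: C_2 → C_1 maps a triangle to the signed sum of its edges. For instance
  ∂[2,4,6] = [4,6] − [2,6] + [2,4].
As a 8×1 matrix over Z this has rank 1, with invariant factors (1).

Reading off H_k = ker ∂_k / im ∂_{k+1}:

  H_0: rank C_0 − rank ∂_1 = 7 − 6 = 1, and the invariant factors of ∂_1 are all 1, so H_0 ≅ Z.
  H_1: rank ker ∂_1 − rank ∂_2 = (8 − 6) − 1 = 1, and the invariant factors of ∂_2 are all 1, so H_1 ≅ Z.
  H_2: rank ker ∂_2 − rank ∂_3 = (1 − 1) − 0 = 0, and there is no ∂_3, so H_2 ≅ 0.

Hence the Betti numbers are b_0 = 1, b_1 = 1, b_2 = 0.

b_0 = 1, b_1 = 1, b_2 = 0.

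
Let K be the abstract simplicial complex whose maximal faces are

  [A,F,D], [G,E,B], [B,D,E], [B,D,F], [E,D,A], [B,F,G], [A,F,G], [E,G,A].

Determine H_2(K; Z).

H_2 = Z.

We work with the vertex ordering A < B < D < E < F < G. The simplices of K, each written with vertices in increasing order, are:

  0-simplices (6): A, B, D, E, F, G
  1-simplices (12): AD, AE, AF, AG, BD, BE, BF, BG, DE, DF, EG, FG
  2-simplices (8): ADE, ADF, AEG, AFG, BDE, BDF, BEG, BFG

so the chain groups are C_0 ≅ Z^6, C_1 ≅ Z^12, C_2 ≅ Z^8.

Boundary ∂_1: C_1 → C_0 maps an edge to its endpoints' difference, ∂[p,q] = q − p.
The 6×12 boundary matrix has rank 5 and Smith normal form diag(1,1,1,1,1).

Boundary ∂_2: C_2 → C_1 sends each 2-simplex [p,q,r] to [q,r] − [p,r] + [p,q]. For instance
  ∂AEG = EG − AG + AE,
  ∂ADE = DE − AE + AD.
The resulting 12×8 matrix has rank 7, and its Smith normal form has invariant factors (1,1,1,1,1,1,1).

From H_k ≅ ker(∂_k) / im(∂_{k+1}) we obtain:

  H_2: rank ker ∂_2 − rank ∂_3 = (8 − 7) − 0 = 1, and there is no ∂_3, so H_2 ≅ Z.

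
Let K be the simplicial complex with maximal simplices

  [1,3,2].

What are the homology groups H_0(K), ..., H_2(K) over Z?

Take the total order 1 < 2 < 3 on the vertex set. Then K (dimension 2) consists of the simplices:

  0-simplices (3): [1], [2], [3]
  1-simplices (3): [1,2], [1,3], [2,3]
  2-simplices (1): [1,2,3]

giving chain groups C_0 ≅ Z^3, C_1 ≅ Z^3, C_2 ≅ Z^1.

The boundary map ∂_1: C_1 → C_0 sends each edge [p,q] (with p < q) to q − p. For instance
  ∂[1,2] = [2] − [1].
This gives a 3×3 integer matrix of rank 2; reducing to Smith normal form yields diagonal entries (1,1).

The boundary map ∂_2: C_2 → C_1 sends each 2-simplex [p,q,r] to [q,r] − [p,r] + [p,q]. For instance
  ∂[1,2,3] = [2,3] − [1,3] + [1,2].
As a 3×1 matrix over Z this has rank 1, with invariant factors (1).

From H_k ≅ ker(∂_k) / im(∂_{k+1}) we obtain:

  H_0: rank C_0 − rank ∂_1 = 3 − 2 = 1, and the invariant factors of ∂_1 are all 1, so H_0 = Z.
  H_1: rank ker ∂_1 − rank ∂_2 = (3 − 2) − 1 = 0, and the invariant factors of ∂_2 are all 1, so H_1 = 0.
  H_2: rank ker ∂_2 − rank ∂_3 = (1 − 1) − 0 = 0, and there is no ∂_3, so H_2 = 0.

H_0 = Z,  H_1 = 0,  H_2 = 0.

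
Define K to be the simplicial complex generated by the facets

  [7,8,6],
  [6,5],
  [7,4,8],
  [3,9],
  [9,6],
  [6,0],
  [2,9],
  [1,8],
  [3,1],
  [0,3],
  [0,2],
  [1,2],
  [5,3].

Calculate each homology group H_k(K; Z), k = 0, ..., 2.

Order the vertices as 0 < 1 < 2 < 3 < 4 < 5 < 6 < 7 < 8 < 9. Listing each simplex with vertices in this order, K has dimension 2 with simplices:

  0-simplices (10): [0], [1], [2], [3], [4], [5], [6], [7], [8], [9]
  1-simplices (16): [0,2], [0,3], [0,6], [1,2], [1,3], [1,8], [2,9], [3,5], [3,9], [4,7], [4,8], [5,6], [6,7], [6,8], [6,9], [7,8]
  2-simplices (2): [4,7,8], [6,7,8]

Hence C_0 ≅ Z^10, C_1 ≅ Z^16, C_2 ≅ Z^2.

∂_1: C_1 → C_0 sends each edge [p,q] (with p < q) to q − p. For instance
  ∂[1,8] = [8] − [1].
The resulting 10×16 matrix has rank 9, and its Smith normal form has invariant factors (1,1,1,1,1,1,1,1,1).

The boundary map ∂_2: C_2 → C_1 maps a triangle to the signed sum of its edges. For instance
  ∂[6,7,8] = [7,8] − [6,8] + [6,7],
  ∂[4,7,8] = [7,8] − [4,8] + [4,7].
This gives a 16×2 integer matrix of rank 2; reducing to Smith normal form yields diagonal entries (1,1).

Reading off H_k = ker ∂_k / im ∂_{k+1}:

  H_0: rank C_0 − rank ∂_1 = 10 − 9 = 1, and the invariant factors of ∂_1 are all 1, so H_0 ≅ Z.
  H_1: rank ker ∂_1 − rank ∂_2 = (16 − 9) − 2 = 5, and the invariant factors of ∂_2 are all 1, so H_1 ≅ Z^5.
  H_2: rank ker ∂_2 − rank ∂_3 = (2 − 2) − 0 = 0, and there is no ∂_3, so H_2 ≅ 0.

H_0 = Z,  H_1 = Z^5,  H_2 = 0.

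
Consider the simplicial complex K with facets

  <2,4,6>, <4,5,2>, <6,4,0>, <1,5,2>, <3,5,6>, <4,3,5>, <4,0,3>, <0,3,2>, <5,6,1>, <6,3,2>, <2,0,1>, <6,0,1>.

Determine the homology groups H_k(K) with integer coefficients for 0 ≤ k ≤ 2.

Take the total order 0 < 1 < 2 < 3 < 4 < 5 < 6 on the vertex set. Then K (dimension 2) consists of the simplices:

  0-simplices (7): [0], [1], [2], [3], [4], [5], [6]
  1-simplices (18): [0,1], [0,2], [0,3], [0,4], [0,6], [1,2], [1,5], [1,6], [2,3], [2,4], [2,5], [2,6], [3,4], [3,5], [3,6], [4,5], [4,6], [5,6]
  2-simplices (12): [0,1,2], [0,1,6], [0,2,3], [0,3,4], [0,4,6], [1,2,5], [1,5,6], [2,3,6], [2,4,5], [2,4,6], [3,4,5], [3,5,6]

so the chain groups are C_0 ≅ Z^7, C_1 ≅ Z^18, C_2 ≅ Z^12.

The boundary map ∂_1: C_1 → C_0 sends each edge [p,q] (with p < q) to q − p.
The resulting 7×18 matrix has rank 6, and its Smith normal form has invariant factors (1,1,1,1,1,1).

∂_2: C_2 → C_1 sends each 2-simplex [p,q,r] to [q,r] − [p,r] + [p,q]. For instance
  ∂[0,1,2] = [1,2] − [0,2] + [0,1],
  ∂[0,3,4] = [3,4] − [0,4] + [0,3].
As a 18×12 matrix over Z this has rank 12, with invariant factors (1,1,1,1,1,1,1,1,1,1,1,2).

Reading off H_k = ker ∂_k / im ∂_{k+1}:

  H_0: rank C_0 − rank ∂_1 = 7 − 6 = 1, and the invariant factors of ∂_1 are all 1, so H_0 ≅ Z.
  H_1: rank ker ∂_1 − rank ∂_2 = (18 − 6) − 12 = 0, and ∂_2 has invariant factor 2 > 1, so H_1 ≅ Z/2Z.
  H_2: rank ker ∂_2 − rank ∂_3 = (12 − 12) − 0 = 0, and there is no ∂_3, so H_2 ≅ 0.

As a check, the Euler characteristic is 7 − 18 + 12 = 1, which agrees with 1 − 0 + 0 = 1.

H_0 ≅ Z,  H_1 ≅ Z/2Z,  H_2 = 0.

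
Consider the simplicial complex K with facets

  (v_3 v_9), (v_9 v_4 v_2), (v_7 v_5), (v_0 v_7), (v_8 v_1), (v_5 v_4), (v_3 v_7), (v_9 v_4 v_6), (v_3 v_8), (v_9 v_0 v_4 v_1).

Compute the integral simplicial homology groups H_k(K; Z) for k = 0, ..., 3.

Order the vertices as v_0 < v_1 < v_2 < v_3 < v_4 < v_5 < v_6 < v_7 < v_8 < v_9. Listing each simplex with vertices in this order, K has dimension 3 with simplices:

  0-simplices (10): [v_0], [v_1], [v_2], [v_3], [v_4], [v_5], [v_6], [v_7], [v_8], [v_9]
  1-simplices (17): (17 of them)
  2-simplices (6): [v_0,v_1,v_4], [v_0,v_1,v_9], [v_0,v_4,v_9], [v_1,v_4,v_9], [v_2,v_4,v_9], [v_4,v_6,v_9]
  3-simplices (1): [v_0,v_1,v_4,v_9]

Hence C_0 ≅ Z^10, C_1 ≅ Z^17, C_2 ≅ Z^6, C_3 ≅ Z^1.

Boundary ∂_1: C_1 → C_0 sends each edge [p,q] (with p < q) to q − p. For instance
  ∂[v_0,v_4] = [v_4] − [v_0].
The 10×17 boundary matrix has rank 9 and Smith normal form diag(1,1,1,1,1,1,1,1,1).

Boundary ∂_2: C_2 → C_1 sends each 2-simplex [p,q,r] to [q,r] − [p,r] + [p,q]. For instance
  ∂[v_1,v_4,v_9] = [v_4,v_9] − [v_1,v_9] + [v_1,v_4],
  ∂[v_4,v_6,v_9] = [v_6,v_9] − [v_4,v_9] + [v_4,v_6].
The 17×6 boundary matrix has rank 5 and Smith normal form diag(1,1,1,1,1).

Boundary ∂_3: C_3 → C_2 sends each 3-simplex σ to the alternating sum Σ_i (−1)^i (σ with its i-th vertex removed). For instance
  ∂[v_0,v_1,v_4,v_9] = [v_1,v_4,v_9] − [v_0,v_4,v_9] + [v_0,v_1,v_9] − [v_0,v_1,v_4].
The 6×1 boundary matrix has rank 1 and Smith normal form diag(1).

Now H_k = ker ∂_k / im ∂_{k+1}, so:

  H_0: rank C_0 − rank ∂_1 = 10 − 9 = 1, and the invariant factors of ∂_1 are all 1, so H_0 ≅ Z.
  H_1: rank ker ∂_1 − rank ∂_2 = (17 − 9) − 5 = 3, and the invariant factors of ∂_2 are all 1, so H_1 ≅ Z^3.
  H_2: rank ker ∂_2 − rank ∂_3 = (6 − 5) − 1 = 0, and the invariant factors of ∂_3 are all 1, so H_2 ≅ 0.
  H_3: rank ker ∂_3 − rank ∂_4 = (1 − 1) − 0 = 0, and there is no ∂_4, so H_3 ≅ 0.

As a check, the Euler characteristic is 10 − 17 + 6 − 1 = -2, which agrees with 1 − 3 + 0 − 0 = -2.

H_0 = Z,  H_1 = Z^3,  H_2 = 0,  H_3 = 0.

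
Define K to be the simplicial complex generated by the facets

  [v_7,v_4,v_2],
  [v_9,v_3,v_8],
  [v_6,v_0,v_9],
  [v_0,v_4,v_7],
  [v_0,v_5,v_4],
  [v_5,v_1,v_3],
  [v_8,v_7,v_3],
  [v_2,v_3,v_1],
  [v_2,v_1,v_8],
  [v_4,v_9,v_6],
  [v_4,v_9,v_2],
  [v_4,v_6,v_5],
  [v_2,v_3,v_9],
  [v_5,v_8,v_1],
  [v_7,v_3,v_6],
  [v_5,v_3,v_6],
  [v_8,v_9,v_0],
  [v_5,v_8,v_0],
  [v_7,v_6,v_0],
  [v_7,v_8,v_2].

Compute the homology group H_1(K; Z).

H_1 = Z × Z/2.

K has 10 vertices, 30 edges, 20 triangles.
rank ∂_1 = 9, rank ∂_2 = 20 ⇒ b_1 = 30 − 9 − 20 = 1; ∂_2 has invariant factor(s) [2] giving torsion. So H_1 ≅ Z × Z/2.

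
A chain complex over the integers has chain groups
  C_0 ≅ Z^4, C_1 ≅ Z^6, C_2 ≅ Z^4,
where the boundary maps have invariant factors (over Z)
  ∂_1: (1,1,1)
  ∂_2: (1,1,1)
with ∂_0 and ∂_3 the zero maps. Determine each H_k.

H_0 = Z,  H_1 = 0,  H_2 = Z.

H_0: b_0 = 4 − 0 − 3 = 1; torsion from ∂_1 factors > 1: none. So H_0 = Z.
H_1: b_1 = 6 − 3 − 3 = 0; torsion from ∂_2 factors > 1: none. So H_1 = 0.
H_2: b_2 = 4 − 3 − 0 = 1; torsion from ∂_3 factors > 1: none. So H_2 = Z.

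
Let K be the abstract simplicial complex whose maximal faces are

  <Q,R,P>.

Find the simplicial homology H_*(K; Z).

Fix the vertex order P < Q < R and write every simplex with vertices in increasing order. Then dim K = 2 and the simplices of K are:

  0-simplices (3): P, Q, R
  1-simplices (3): PQ, PR, QR
  2-simplices (1): PQR

so the chain groups are C_0 ≅ Z^3, C_1 ≅ Z^3, C_2 ≅ Z^1.

The boundary map ∂_1: C_1 → C_0 sends each edge [p,q] (with p < q) to q − p.
The 3×3 boundary matrix has rank 2 and Smith normal form diag(1,1).

Boundary ∂_2: C_2 → C_1 sends each 2-simplex [p,q,r] to [q,r] − [p,r] + [p,q]. For instance
  ∂PQR = QR − PR + PQ.
The 3×1 boundary matrix has rank 1 and Smith normal form diag(1).

Reading off H_k = ker ∂_k / im ∂_{k+1}:

  H_0: rank C_0 − rank ∂_1 = 3 − 2 = 1, and the invariant factors of ∂_1 are all 1, so H_0 ≅ Z.
  H_1: rank ker ∂_1 − rank ∂_2 = (3 − 2) − 1 = 0, and the invariant factors of ∂_2 are all 1, so H_1 ≅ 0.
  H_2: rank ker ∂_2 − rank ∂_3 = (1 − 1) − 0 = 0, and there is no ∂_3, so H_2 ≅ 0.

As a check, the Euler characteristic is 3 − 3 + 1 = 1, which agrees with 1 − 0 + 0 = 1.
(K is a triangulation of the 2-simplex.)

H_0 ≅ Z,  H_1 = 0,  H_2 = 0.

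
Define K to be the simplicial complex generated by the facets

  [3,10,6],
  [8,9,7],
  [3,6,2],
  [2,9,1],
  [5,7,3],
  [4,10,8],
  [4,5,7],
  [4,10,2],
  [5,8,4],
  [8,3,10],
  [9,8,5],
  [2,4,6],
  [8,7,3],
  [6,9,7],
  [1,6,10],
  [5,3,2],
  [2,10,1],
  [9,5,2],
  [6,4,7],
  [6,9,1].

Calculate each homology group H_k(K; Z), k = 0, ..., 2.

H_0 ≅ Z,  H_1 ≅ Z ⊕ Z/2,  H_2 = 0.

We work with the vertex ordering 1 < 2 < 3 < 4 < 5 < 6 < 7 < 8 < 9 < 10. The simplices of K, each written with vertices in increasing order, are:

  0-simplices (10): [1], [2], [3], [4], [5], [6], [7], [8], [9], [10]
  1-simplices (30): (30 of them)
  2-simplices (20): (20 of them)

giving chain groups C_0 ≅ Z^10, C_1 ≅ Z^30, C_2 ≅ Z^20.

Boundary ∂_1: C_1 → C_0 maps an edge to its endpoints' difference, ∂[p,q] = q − p. For instance
  ∂[2,6] = [6] − [2].
The resulting 10×30 matrix has rank 9, and its Smith normal form has invariant factors (1,1,1,1,1,1,1,1,1).

The boundary map ∂_2: C_2 → C_1 sends each 2-simplex [p,q,r] to [q,r] − [p,r] + [p,q]. For instance
  ∂[2,3,6] = [3,6] − [2,6] + [2,3],
  ∂[1,6,9] = [6,9] − [1,9] + [1,6].
The 30×20 boundary matrix has rank 20 and Smith normal form diag(1,1,1,1,1,1,1,1,1,1,1,1,1,1,1,1,1,1,1,2).

Reading off H_k = ker ∂_k / im ∂_{k+1}:

  H_0: rank C_0 − rank ∂_1 = 10 − 9 = 1, and the invariant factors of ∂_1 are all 1, so H_0 ≅ Z.
  H_1: rank ker ∂_1 − rank ∂_2 = (30 − 9) − 20 = 1, and ∂_2 has invariant factor 2 > 1, so H_1 ≅ Z ⊕ Z/2.
  H_2: rank ker ∂_2 − rank ∂_3 = (20 − 20) − 0 = 0, and there is no ∂_3, so H_2 ≅ 0.

(K is a triangulation of the Klein bottle.)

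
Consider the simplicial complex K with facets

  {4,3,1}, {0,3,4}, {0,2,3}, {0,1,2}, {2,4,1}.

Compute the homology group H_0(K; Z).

We work with the vertex ordering 0 < 1 < 2 < 3 < 4. The simplices of K, each written with vertices in increasing order, are:

  0-simplices (5): [0], [1], [2], [3], [4]
  1-simplices (10): [0,1], [0,2], [0,3], [0,4], [1,2], [1,3], [1,4], [2,3], [2,4], [3,4]
  2-simplices (5): [0,1,2], [0,2,3], [0,3,4], [1,2,4], [1,3,4]

giving chain groups C_0 ≅ Z^5, C_1 ≅ Z^10, C_2 ≅ Z^5.

The boundary map ∂_1: C_1 → C_0 maps an edge to its endpoints' difference, ∂[p,q] = q − p. For instance
  ∂[1,2] = [2] − [1].
This gives a 5×10 integer matrix of rank 4; reducing to Smith normal form yields diagonal entries (1,1,1,1).

∂_2: C_2 → C_1 acts by ∂[p,q,r] = [q,r] − [p,r] + [p,q]. For instance
  ∂[1,2,4] = [2,4] − [1,4] + [1,2],
  ∂[0,3,4] = [3,4] − [0,4] + [0,3].
This gives a 10×5 integer matrix of rank 5; reducing to Smith normal form yields diagonal entries (1,1,1,1,1).

Reading off H_k = ker ∂_k / im ∂_{k+1}:

  H_0: rank C_0 − rank ∂_1 = 5 − 4 = 1, and the invariant factors of ∂_1 are all 1, so H_0 = Z.

(K is a triangulation of the Möbius band.)

H_0 = Z.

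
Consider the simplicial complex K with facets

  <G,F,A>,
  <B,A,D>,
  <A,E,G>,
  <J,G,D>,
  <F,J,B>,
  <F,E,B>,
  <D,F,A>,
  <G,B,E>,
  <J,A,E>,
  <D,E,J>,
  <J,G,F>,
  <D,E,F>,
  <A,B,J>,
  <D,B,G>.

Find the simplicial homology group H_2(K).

K has 7 vertices, 21 edges, 14 triangles.
rank ∂_2 = 13, rank ∂_3 = 0 ⇒ b_2 = 14 − 13 − 0 = 1. So H_2 ≅ Z.

H_2 = Z.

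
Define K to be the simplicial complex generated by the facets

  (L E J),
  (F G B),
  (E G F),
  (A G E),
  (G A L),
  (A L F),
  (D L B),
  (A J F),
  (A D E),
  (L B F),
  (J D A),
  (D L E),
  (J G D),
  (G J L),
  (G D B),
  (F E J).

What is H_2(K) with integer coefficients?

H_2 ≅ Z.

Order the vertices as A < B < D < E < F < G < J < L. Listing each simplex with vertices in this order, K has dimension 2 with simplices:

  0-simplices (8): A, B, D, E, F, G, J, L
  1-simplices (24): AD, AE, AF, AG, AJ, AL, BD, BF, BG, BL, DE, DG, DJ, DL, EF, EG, EJ, EL, FG, FJ, FL, GJ, GL, JL
  2-simplices (16): ADE, ADJ, AEG, AFJ, AFL, AGL, BDG, BDL, BFG, BFL, DEL, DGJ, EFG, EFJ, EJL, GJL

Hence C_0 ≅ Z^8, C_1 ≅ Z^24, C_2 ≅ Z^16.

∂_1: C_1 → C_0 sends each edge [p,q] (with p < q) to q − p.
This gives a 8×24 integer matrix of rank 7; reducing to Smith normal form yields diagonal entries (1,1,1,1,1,1,1).

The boundary map ∂_2: C_2 → C_1 sends each 2-simplex [p,q,r] to [q,r] − [p,r] + [p,q]. For instance
  ∂ADJ = DJ − AJ + AD,
  ∂DEL = EL − DL + DE.
This gives a 24×16 integer matrix of rank 15; reducing to Smith normal form yields diagonal entries (1,1,1,1,1,1,1,1,1,1,1,1,1,1,1).

Reading off H_k = ker ∂_k / im ∂_{k+1}:

  H_2: rank ker ∂_2 − rank ∂_3 = (16 − 15) − 0 = 1, and there is no ∂_3, so H_2 = Z.

(K is a triangulation of the torus T^2.)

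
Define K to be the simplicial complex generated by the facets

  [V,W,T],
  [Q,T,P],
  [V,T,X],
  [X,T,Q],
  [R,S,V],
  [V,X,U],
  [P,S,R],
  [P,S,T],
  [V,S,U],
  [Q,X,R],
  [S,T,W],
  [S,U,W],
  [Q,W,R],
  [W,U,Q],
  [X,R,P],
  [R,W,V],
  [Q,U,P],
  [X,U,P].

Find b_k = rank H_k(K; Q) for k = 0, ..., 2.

Take the total order P < Q < R < S < T < U < V < W < X on the vertex set. Then K (dimension 2) consists of the simplices:

  0-simplices (9): P, Q, R, S, T, U, V, W, X
  1-simplices (27): PQ, PR, PS, PT, PU, PX, QR, QT, QU, QW, QX, RS, RV, RW, RX, ST, SU, SV, SW, TV, TW, TX, UV, UW, UX, VW, VX
  2-simplices (18): PQT, PQU, PRS, PRX, PST, PUX, QRW, QRX, QTX, QUW, RSV, RVW, STW, SUV, SUW, TVW, TVX, UVX

Hence C_0 ≅ Z^9, C_1 ≅ Z^27, C_2 ≅ Z^18.

∂_1: C_1 → C_0 sends each edge [p,q] (with p < q) to q − p. For instance
  ∂UW = W − U.
As a 9×27 matrix over Z this has rank 8, with invariant factors (1,1,1,1,1,1,1,1).

The boundary map ∂_2: C_2 → C_1 acts by ∂[p,q,r] = [q,r] − [p,r] + [p,q]. For instance
  ∂QRX = RX − QX + QR,
  ∂QUW = UW − QW + QU.
As a 27×18 matrix over Z this has rank 18, with invariant factors (1,1,1,1,1,1,1,1,1,1,1,1,1,1,1,1,1,2).

Now H_k = ker ∂_k / im ∂_{k+1}, so:

  H_0: rank C_0 − rank ∂_1 = 9 − 8 = 1, and the invariant factors of ∂_1 are all 1, so H_0 ≅ Z.
  H_1: rank ker ∂_1 − rank ∂_2 = (27 − 8) − 18 = 1, and ∂_2 has invariant factor 2 > 1, so H_1 ≅ Z ⊕ Z/2Z.
  H_2: rank ker ∂_2 − rank ∂_3 = (18 − 18) − 0 = 0, and there is no ∂_3, so H_2 ≅ 0.

As a check, the Euler characteristic is 9 − 27 + 18 = 0, which agrees with 1 − 1 + 0 = 0.

Hence the Betti numbers are b_0 = 1, b_1 = 1, b_2 = 0.

b_0 = 1, b_1 = 1, b_2 = 0.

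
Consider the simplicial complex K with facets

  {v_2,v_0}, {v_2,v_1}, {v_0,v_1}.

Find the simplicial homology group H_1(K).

H_1 = Z.

K has 3 vertices, 3 edges.
rank ∂_1 = 2, rank ∂_2 = 0 ⇒ b_1 = 3 − 2 − 0 = 1. So H_1 ≅ Z.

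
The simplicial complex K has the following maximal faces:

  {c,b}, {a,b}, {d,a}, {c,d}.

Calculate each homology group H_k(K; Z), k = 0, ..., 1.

H_0 ≅ Z,  H_1 ≅ Z.

Order the vertices as a < b < c < d. Listing each simplex with vertices in this order, K has dimension 1 with simplices:

  0-simplices (4): a, b, c, d
  1-simplices (4): ab, ad, bc, cd

so the chain groups are C_0 ≅ Z^4, C_1 ≅ Z^4.

Boundary ∂_1: C_1 → C_0 maps an edge to its endpoints' difference, ∂[p,q] = q − p.
The resulting 4×4 matrix has rank 3, and its Smith normal form has invariant factors (1,1,1).

Reading off H_k = ker ∂_k / im ∂_{k+1}:

  H_0: rank C_0 − rank ∂_1 = 4 − 3 = 1, and the invariant factors of ∂_1 are all 1, so H_0 = Z.
  H_1: rank ker ∂_1 − rank ∂_2 = (4 − 3) − 0 = 1, and there is no ∂_2, so H_1 = Z.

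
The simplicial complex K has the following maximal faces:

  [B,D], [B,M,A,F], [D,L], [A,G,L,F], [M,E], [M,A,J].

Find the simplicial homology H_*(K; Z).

We work with the vertex ordering A < B < D < E < F < G < J < L < M. The simplices of K, each written with vertices in increasing order, are:

  0-simplices (9): A, B, D, E, F, G, J, L, M
  1-simplices (16): AB, AF, AG, AJ, AL, AM, BD, BF, BM, DL, EM, FG, FL, FM, GL, JM
  2-simplices (9): ABF, ABM, AFG, AFL, AFM, AGL, AJM, BFM, FGL
  3-simplices (2): ABFM, AFGL

Hence C_0 ≅ Z^9, C_1 ≅ Z^16, C_2 ≅ Z^9, C_3 ≅ Z^2.

Boundary ∂_1: C_1 → C_0 sends each edge [p,q] (with p < q) to q − p. For instance
  ∂DL = L − D.
This gives a 9×16 integer matrix of rank 8; reducing to Smith normal form yields diagonal entries (1,1,1,1,1,1,1,1).

Boundary ∂_2: C_2 → C_1 maps a triangle to the signed sum of its edges. For instance
  ∂ABM = BM − AM + AB,
  ∂AFG = FG − AG + AF.
This gives a 16×9 integer matrix of rank 7; reducing to Smith normal form yields diagonal entries (1,1,1,1,1,1,1).

Boundary ∂_3: C_3 → C_2 sends each 3-simplex σ to the alternating sum Σ_i (−1)^i (σ with its i-th vertex removed). For instance
  ∂AFGL = FGL − AGL + AFL − AFG,
  ∂ABFM = BFM − AFM + ABM − ABF.
This gives a 9×2 integer matrix of rank 2; reducing to Smith normal form yields diagonal entries (1,1).

Now H_k = ker ∂_k / im ∂_{k+1}, so:

  H_0: rank C_0 − rank ∂_1 = 9 − 8 = 1, and the invariant factors of ∂_1 are all 1, so H_0 = Z.
  H_1: rank ker ∂_1 − rank ∂_2 = (16 − 8) − 7 = 1, and the invariant factors of ∂_2 are all 1, so H_1 = Z.
  H_2: rank ker ∂_2 − rank ∂_3 = (9 − 7) − 2 = 0, and the invariant factors of ∂_3 are all 1, so H_2 = 0.
  H_3: rank ker ∂_3 − rank ∂_4 = (2 − 2) − 0 = 0, and there is no ∂_4, so H_3 = 0.

As a check, the Euler characteristic is 9 − 16 + 9 − 2 = 0, which agrees with 1 − 1 + 0 − 0 = 0.

H_0 = Z,  H_1 = Z,  H_2 = 0,  H_3 = 0.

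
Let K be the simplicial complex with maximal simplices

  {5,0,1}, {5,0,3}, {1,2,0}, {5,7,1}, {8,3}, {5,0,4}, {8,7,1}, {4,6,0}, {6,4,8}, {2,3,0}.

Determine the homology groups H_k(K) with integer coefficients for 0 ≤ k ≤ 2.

H_0 = Z,  H_1 = Z^2,  H_2 = 0.

Take the total order 0 < 1 < 2 < 3 < 4 < 5 < 6 < 7 < 8 on the vertex set. Then K (dimension 2) consists of the simplices:

  0-simplices (9): [0], [1], [2], [3], [4], [5], [6], [7], [8]
  1-simplices (19): [0,1], [0,2], [0,3], [0,4], [0,5], [0,6], [1,2], [1,5], [1,7], [1,8], [2,3], [3,5], [3,8], [4,5], [4,6], [4,8], [5,7], [6,8], [7,8]
  2-simplices (9): [0,1,2], [0,1,5], [0,2,3], [0,3,5], [0,4,5], [0,4,6], [1,5,7], [1,7,8], [4,6,8]

so the chain groups are C_0 ≅ Z^9, C_1 ≅ Z^19, C_2 ≅ Z^9.

Boundary ∂_1: C_1 → C_0 is given by ∂[p,q] = [q] − [p].
This gives a 9×19 integer matrix of rank 8; reducing to Smith normal form yields diagonal entries (1,1,1,1,1,1,1,1).

The boundary map ∂_2: C_2 → C_1 sends each 2-simplex [p,q,r] to [q,r] − [p,r] + [p,q]. For instance
  ∂[0,4,6] = [4,6] − [0,6] + [0,4],
  ∂[1,5,7] = [5,7] − [1,7] + [1,5].
This gives a 19×9 integer matrix of rank 9; reducing to Smith normal form yields diagonal entries (1,1,1,1,1,1,1,1,1).

Reading off H_k = ker ∂_k / im ∂_{k+1}:

  H_0: rank C_0 − rank ∂_1 = 9 − 8 = 1, and the invariant factors of ∂_1 are all 1, so H_0 ≅ Z.
  H_1: rank ker ∂_1 − rank ∂_2 = (19 − 8) − 9 = 2, and the invariant factors of ∂_2 are all 1, so H_1 ≅ Z^2.
  H_2: rank ker ∂_2 − rank ∂_3 = (9 − 9) − 0 = 0, and there is no ∂_3, so H_2 ≅ 0.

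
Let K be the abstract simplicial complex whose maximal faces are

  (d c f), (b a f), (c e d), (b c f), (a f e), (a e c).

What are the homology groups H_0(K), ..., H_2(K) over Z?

Fix the vertex order a < b < c < d < e < f and write every simplex with vertices in increasing order. Then dim K = 2 and the simplices of K are:

  0-simplices (6): a, b, c, d, e, f
  1-simplices (12): ab, ac, ae, af, bc, bf, cd, ce, cf, de, df, ef
  2-simplices (6): abf, ace, aef, bcf, cde, cdf

giving chain groups C_0 ≅ Z^6, C_1 ≅ Z^12, C_2 ≅ Z^6.

Boundary ∂_1: C_1 → C_0 maps an edge to its endpoints' difference, ∂[p,q] = q − p. For instance
  ∂ae = e − a.
The resulting 6×12 matrix has rank 5, and its Smith normal form has invariant factors (1,1,1,1,1).

The boundary map ∂_2: C_2 → C_1 acts by ∂[p,q,r] = [q,r] − [p,r] + [p,q]. For instance
  ∂aef = ef − af + ae,
  ∂ace = ce − ae + ac.
The 12×6 boundary matrix has rank 6 and Smith normal form diag(1,1,1,1,1,1).

Now H_k = ker ∂_k / im ∂_{k+1}, so:

  H_0: rank C_0 − rank ∂_1 = 6 − 5 = 1, and the invariant factors of ∂_1 are all 1, so H_0 ≅ Z.
  H_1: rank ker ∂_1 − rank ∂_2 = (12 − 5) − 6 = 1, and the invariant factors of ∂_2 are all 1, so H_1 ≅ Z.
  H_2: rank ker ∂_2 − rank ∂_3 = (6 − 6) − 0 = 0, and there is no ∂_3, so H_2 ≅ 0.

As a check, the Euler characteristic is 6 − 12 + 6 = 0, which agrees with 1 − 1 + 0 = 0.

H_0 ≅ Z,  H_1 ≅ Z,  H_2 = 0.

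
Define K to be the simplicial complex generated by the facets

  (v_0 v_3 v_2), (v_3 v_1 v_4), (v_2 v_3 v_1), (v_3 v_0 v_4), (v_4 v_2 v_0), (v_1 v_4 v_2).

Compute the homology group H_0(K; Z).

K has 5 vertices, 9 edges, 6 triangles.
rank ∂_0 = 0, rank ∂_1 = 4 ⇒ b_0 = 5 − 0 − 4 = 1; all invariant factors of ∂_1 are 1 so no torsion. So H_0 ≅ Z.

H_0 ≅ Z.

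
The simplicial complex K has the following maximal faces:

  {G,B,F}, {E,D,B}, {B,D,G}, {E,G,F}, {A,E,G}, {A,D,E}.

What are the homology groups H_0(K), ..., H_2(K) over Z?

H_0 = Z,  H_1 = Z,  H_2 = 0.

Take the total order A < B < D < E < F < G on the vertex set. Then K (dimension 2) consists of the simplices:

  0-simplices (6): A, B, D, E, F, G
  1-simplices (12): AD, AE, AG, BD, BE, BF, BG, DE, DG, EF, EG, FG
  2-simplices (6): ADE, AEG, BDE, BDG, BFG, EFG

Hence C_0 ≅ Z^6, C_1 ≅ Z^12, C_2 ≅ Z^6.

∂_1: C_1 → C_0 is given by ∂[p,q] = [q] − [p]. For instance
  ∂EF = F − E.
As a 6×12 matrix over Z this has rank 5, with invariant factors (1,1,1,1,1).

∂_2: C_2 → C_1 maps a triangle to the signed sum of its edges. For instance
  ∂BFG = FG − BG + BF,
  ∂BDG = DG − BG + BD.
This gives a 12×6 integer matrix of rank 6; reducing to Smith normal form yields diagonal entries (1,1,1,1,1,1).

Computing H_k = (kernel of ∂_k) / (image of ∂_{k+1}):

  H_0: rank C_0 − rank ∂_1 = 6 − 5 = 1, and the invariant factors of ∂_1 are all 1, so H_0 ≅ Z.
  H_1: rank ker ∂_1 − rank ∂_2 = (12 − 5) − 6 = 1, and the invariant factors of ∂_2 are all 1, so H_1 ≅ Z.
  H_2: rank ker ∂_2 − rank ∂_3 = (6 − 6) − 0 = 0, and there is no ∂_3, so H_2 ≅ 0.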